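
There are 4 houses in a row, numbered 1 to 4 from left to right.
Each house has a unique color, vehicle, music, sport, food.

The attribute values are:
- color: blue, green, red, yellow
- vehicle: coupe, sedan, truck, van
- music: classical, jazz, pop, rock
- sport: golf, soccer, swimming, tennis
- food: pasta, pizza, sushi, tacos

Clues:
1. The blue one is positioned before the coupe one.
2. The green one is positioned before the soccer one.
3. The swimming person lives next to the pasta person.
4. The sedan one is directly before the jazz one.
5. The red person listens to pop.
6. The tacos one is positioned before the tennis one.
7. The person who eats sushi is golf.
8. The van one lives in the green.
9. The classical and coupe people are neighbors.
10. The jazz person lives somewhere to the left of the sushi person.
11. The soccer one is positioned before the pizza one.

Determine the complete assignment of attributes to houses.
Solution:

House | Color | Vehicle | Music | Sport | Food
----------------------------------------------
  1   | green | van | rock | swimming | tacos
  2   | blue | sedan | classical | soccer | pasta
  3   | yellow | coupe | jazz | tennis | pizza
  4   | red | truck | pop | golf | sushi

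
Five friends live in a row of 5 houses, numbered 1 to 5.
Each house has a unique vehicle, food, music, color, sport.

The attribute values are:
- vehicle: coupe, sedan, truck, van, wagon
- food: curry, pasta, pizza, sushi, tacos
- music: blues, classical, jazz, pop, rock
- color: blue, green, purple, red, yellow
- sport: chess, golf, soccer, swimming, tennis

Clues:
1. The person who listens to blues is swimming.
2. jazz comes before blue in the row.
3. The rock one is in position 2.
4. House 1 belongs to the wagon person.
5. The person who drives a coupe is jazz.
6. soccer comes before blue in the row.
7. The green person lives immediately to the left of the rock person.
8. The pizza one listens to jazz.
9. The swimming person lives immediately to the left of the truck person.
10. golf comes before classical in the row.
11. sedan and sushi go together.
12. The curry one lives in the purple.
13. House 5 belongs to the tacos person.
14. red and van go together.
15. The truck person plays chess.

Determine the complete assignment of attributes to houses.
Solution:

House | Vehicle | Food | Music | Color | Sport
----------------------------------------------
  1   | wagon | pasta | blues | green | swimming
  2   | truck | curry | rock | purple | chess
  3   | coupe | pizza | jazz | yellow | soccer
  4   | sedan | sushi | pop | blue | golf
  5   | van | tacos | classical | red | tennis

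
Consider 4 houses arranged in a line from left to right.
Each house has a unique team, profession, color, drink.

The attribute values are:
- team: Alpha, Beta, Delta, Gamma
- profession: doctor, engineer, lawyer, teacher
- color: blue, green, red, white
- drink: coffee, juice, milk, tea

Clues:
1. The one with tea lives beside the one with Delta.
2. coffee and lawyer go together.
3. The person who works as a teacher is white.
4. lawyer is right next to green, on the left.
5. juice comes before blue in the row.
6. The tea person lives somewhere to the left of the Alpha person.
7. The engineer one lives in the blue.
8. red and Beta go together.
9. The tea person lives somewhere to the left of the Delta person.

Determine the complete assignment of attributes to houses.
Solution:

House | Team | Profession | Color | Drink
-----------------------------------------
  1   | Beta | lawyer | red | coffee
  2   | Gamma | doctor | green | tea
  3   | Delta | teacher | white | juice
  4   | Alpha | engineer | blue | milk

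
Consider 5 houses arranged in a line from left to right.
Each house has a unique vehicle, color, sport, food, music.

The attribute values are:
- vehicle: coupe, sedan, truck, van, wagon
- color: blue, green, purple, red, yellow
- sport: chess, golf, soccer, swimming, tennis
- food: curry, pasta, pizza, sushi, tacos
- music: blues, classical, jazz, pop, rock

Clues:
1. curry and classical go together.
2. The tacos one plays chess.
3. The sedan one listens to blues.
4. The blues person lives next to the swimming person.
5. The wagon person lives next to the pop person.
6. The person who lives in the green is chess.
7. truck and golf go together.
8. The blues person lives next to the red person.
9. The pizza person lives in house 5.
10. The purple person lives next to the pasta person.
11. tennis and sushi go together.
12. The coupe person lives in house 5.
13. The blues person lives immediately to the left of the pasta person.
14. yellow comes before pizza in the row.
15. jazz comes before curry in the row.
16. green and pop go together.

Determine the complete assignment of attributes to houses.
Solution:

House | Vehicle | Color | Sport | Food | Music
----------------------------------------------
  1   | sedan | purple | tennis | sushi | blues
  2   | wagon | red | swimming | pasta | jazz
  3   | van | green | chess | tacos | pop
  4   | truck | yellow | golf | curry | classical
  5   | coupe | blue | soccer | pizza | rock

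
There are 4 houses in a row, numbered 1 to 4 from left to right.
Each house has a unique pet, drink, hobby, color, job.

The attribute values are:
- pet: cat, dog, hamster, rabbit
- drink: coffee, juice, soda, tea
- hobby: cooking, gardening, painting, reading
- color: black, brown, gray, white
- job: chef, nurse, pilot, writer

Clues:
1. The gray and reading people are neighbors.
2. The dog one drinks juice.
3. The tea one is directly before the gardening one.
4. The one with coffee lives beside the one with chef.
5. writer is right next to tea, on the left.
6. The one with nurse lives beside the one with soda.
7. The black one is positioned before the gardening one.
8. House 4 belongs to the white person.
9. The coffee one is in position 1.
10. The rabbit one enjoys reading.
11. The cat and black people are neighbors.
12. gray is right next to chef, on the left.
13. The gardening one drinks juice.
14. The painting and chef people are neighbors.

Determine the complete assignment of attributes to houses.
Solution:

House | Pet | Drink | Hobby | Color | Job
-----------------------------------------
  1   | cat | coffee | painting | gray | writer
  2   | rabbit | tea | reading | black | chef
  3   | dog | juice | gardening | brown | nurse
  4   | hamster | soda | cooking | white | pilot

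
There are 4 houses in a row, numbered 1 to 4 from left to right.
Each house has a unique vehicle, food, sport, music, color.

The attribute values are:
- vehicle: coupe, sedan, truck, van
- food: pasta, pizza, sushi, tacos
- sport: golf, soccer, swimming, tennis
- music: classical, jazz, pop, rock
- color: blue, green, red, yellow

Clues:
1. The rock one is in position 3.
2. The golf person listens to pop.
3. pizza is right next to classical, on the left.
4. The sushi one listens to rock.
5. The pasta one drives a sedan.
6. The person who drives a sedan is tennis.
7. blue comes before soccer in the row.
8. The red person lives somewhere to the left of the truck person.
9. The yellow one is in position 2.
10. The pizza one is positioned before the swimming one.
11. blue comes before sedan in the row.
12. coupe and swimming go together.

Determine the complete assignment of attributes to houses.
Solution:

House | Vehicle | Food | Sport | Music | Color
----------------------------------------------
  1   | van | pizza | golf | pop | blue
  2   | sedan | pasta | tennis | classical | yellow
  3   | coupe | sushi | swimming | rock | red
  4   | truck | tacos | soccer | jazz | green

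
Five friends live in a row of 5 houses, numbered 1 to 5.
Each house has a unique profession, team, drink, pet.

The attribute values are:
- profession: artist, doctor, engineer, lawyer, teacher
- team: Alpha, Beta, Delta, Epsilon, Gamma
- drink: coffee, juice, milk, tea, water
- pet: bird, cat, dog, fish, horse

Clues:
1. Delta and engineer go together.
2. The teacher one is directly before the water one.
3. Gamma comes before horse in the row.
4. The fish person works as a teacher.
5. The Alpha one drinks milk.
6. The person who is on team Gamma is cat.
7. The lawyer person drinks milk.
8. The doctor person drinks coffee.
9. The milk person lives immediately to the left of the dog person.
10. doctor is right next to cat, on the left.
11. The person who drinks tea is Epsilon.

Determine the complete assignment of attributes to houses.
Solution:

House | Profession | Team | Drink | Pet
---------------------------------------
  1   | lawyer | Alpha | milk | bird
  2   | doctor | Beta | coffee | dog
  3   | artist | Gamma | juice | cat
  4   | teacher | Epsilon | tea | fish
  5   | engineer | Delta | water | horse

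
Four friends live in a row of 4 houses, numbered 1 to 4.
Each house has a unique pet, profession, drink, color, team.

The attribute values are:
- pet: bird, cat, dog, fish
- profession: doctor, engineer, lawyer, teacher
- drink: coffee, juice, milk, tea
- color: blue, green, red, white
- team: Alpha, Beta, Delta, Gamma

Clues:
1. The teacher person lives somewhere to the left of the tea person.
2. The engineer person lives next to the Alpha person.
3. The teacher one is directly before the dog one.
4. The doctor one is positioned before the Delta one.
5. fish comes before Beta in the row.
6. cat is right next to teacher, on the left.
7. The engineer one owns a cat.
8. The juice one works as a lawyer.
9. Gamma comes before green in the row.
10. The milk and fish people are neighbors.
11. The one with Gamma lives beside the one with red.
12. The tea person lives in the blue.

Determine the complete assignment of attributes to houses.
Solution:

House | Pet | Profession | Drink | Color | Team
-----------------------------------------------
  1   | cat | engineer | milk | white | Gamma
  2   | fish | teacher | coffee | red | Alpha
  3   | dog | doctor | tea | blue | Beta
  4   | bird | lawyer | juice | green | Delta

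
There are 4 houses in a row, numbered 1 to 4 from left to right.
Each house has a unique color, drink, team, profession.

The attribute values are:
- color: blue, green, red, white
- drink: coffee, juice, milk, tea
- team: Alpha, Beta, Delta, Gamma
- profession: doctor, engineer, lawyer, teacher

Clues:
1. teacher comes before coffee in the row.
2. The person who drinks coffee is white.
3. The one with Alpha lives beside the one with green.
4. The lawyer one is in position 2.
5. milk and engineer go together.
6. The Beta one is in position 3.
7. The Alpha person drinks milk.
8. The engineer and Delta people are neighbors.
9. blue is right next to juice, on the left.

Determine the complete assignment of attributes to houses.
Solution:

House | Color | Drink | Team | Profession
-----------------------------------------
  1   | blue | milk | Alpha | engineer
  2   | green | juice | Delta | lawyer
  3   | red | tea | Beta | teacher
  4   | white | coffee | Gamma | doctor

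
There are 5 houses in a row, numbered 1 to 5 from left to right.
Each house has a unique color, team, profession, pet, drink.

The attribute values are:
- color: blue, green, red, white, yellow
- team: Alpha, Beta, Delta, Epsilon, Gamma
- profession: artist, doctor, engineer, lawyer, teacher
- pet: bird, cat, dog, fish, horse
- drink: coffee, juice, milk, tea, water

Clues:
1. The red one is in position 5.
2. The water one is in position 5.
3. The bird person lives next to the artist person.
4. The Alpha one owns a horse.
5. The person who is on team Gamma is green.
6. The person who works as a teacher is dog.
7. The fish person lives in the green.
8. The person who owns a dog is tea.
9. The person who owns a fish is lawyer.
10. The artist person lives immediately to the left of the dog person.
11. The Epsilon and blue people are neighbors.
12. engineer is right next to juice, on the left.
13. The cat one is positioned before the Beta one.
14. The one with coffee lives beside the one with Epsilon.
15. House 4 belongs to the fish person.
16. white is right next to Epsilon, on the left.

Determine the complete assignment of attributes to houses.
Solution:

House | Color | Team | Profession | Pet | Drink
-----------------------------------------------
  1   | white | Delta | engineer | bird | coffee
  2   | yellow | Epsilon | artist | cat | juice
  3   | blue | Beta | teacher | dog | tea
  4   | green | Gamma | lawyer | fish | milk
  5   | red | Alpha | doctor | horse | water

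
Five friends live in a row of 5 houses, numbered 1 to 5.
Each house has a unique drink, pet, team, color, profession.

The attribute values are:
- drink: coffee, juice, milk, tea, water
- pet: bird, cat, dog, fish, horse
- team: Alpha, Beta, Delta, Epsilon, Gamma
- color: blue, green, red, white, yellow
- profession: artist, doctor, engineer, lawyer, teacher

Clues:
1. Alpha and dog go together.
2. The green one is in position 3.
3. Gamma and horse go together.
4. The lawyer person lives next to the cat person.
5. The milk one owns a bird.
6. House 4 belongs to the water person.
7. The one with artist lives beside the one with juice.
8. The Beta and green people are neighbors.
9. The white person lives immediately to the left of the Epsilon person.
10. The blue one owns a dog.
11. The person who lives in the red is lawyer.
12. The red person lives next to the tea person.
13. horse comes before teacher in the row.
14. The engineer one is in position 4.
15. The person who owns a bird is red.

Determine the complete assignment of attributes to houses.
Solution:

House | Drink | Pet | Team | Color | Profession
-----------------------------------------------
  1   | milk | bird | Delta | red | lawyer
  2   | tea | cat | Beta | white | artist
  3   | juice | fish | Epsilon | green | doctor
  4   | water | horse | Gamma | yellow | engineer
  5   | coffee | dog | Alpha | blue | teacher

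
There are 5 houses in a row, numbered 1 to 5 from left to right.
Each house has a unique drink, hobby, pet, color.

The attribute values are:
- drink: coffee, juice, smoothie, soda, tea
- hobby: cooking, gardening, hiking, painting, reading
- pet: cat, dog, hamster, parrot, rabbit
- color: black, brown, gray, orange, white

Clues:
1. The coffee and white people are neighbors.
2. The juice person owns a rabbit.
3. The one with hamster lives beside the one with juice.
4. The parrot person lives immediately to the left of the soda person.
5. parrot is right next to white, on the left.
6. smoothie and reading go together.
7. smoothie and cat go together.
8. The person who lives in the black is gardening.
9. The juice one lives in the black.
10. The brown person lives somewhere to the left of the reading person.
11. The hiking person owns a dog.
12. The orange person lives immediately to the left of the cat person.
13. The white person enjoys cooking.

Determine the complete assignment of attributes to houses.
Solution:

House | Drink | Hobby | Pet | Color
-----------------------------------
  1   | coffee | painting | parrot | brown
  2   | soda | cooking | hamster | white
  3   | juice | gardening | rabbit | black
  4   | tea | hiking | dog | orange
  5   | smoothie | reading | cat | gray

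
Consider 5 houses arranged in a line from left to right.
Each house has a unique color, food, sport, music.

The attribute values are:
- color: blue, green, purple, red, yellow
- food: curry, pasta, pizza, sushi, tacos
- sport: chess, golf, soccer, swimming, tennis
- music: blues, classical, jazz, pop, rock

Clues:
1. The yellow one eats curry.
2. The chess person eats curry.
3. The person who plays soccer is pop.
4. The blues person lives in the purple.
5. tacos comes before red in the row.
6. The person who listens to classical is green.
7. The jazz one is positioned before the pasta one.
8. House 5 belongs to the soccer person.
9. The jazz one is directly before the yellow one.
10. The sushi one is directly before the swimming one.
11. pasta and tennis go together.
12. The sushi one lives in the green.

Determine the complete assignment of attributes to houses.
Solution:

House | Color | Food | Sport | Music
------------------------------------
  1   | green | sushi | golf | classical
  2   | blue | tacos | swimming | jazz
  3   | yellow | curry | chess | rock
  4   | purple | pasta | tennis | blues
  5   | red | pizza | soccer | pop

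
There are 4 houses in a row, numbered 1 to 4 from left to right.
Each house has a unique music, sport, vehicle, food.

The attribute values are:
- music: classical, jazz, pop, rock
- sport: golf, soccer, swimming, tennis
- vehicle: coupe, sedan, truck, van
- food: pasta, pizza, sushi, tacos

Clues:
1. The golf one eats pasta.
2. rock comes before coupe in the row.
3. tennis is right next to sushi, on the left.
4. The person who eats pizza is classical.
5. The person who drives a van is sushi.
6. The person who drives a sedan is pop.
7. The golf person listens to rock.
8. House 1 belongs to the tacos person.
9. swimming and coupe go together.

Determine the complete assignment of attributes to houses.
Solution:

House | Music | Sport | Vehicle | Food
--------------------------------------
  1   | pop | tennis | sedan | tacos
  2   | jazz | soccer | van | sushi
  3   | rock | golf | truck | pasta
  4   | classical | swimming | coupe | pizza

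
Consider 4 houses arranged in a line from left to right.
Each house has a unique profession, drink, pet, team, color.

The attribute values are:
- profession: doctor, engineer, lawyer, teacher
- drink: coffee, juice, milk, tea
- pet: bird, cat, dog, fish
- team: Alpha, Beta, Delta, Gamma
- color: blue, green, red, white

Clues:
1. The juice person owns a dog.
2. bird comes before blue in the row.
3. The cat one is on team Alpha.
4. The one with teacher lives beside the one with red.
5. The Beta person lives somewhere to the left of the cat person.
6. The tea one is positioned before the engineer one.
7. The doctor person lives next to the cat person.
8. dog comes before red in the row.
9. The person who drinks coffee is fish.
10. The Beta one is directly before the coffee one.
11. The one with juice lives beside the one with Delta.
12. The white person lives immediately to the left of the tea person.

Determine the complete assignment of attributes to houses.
Solution:

House | Profession | Drink | Pet | Team | Color
-----------------------------------------------
  1   | lawyer | juice | dog | Beta | green
  2   | teacher | coffee | fish | Delta | white
  3   | doctor | tea | bird | Gamma | red
  4   | engineer | milk | cat | Alpha | blue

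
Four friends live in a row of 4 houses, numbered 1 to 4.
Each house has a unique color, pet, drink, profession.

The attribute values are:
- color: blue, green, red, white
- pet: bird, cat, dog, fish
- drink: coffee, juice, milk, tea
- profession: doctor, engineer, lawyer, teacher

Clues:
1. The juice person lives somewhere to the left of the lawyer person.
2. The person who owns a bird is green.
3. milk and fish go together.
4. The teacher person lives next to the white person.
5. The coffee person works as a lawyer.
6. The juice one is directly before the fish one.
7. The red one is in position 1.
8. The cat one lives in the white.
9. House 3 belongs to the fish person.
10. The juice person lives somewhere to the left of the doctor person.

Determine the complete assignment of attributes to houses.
Solution:

House | Color | Pet | Drink | Profession
----------------------------------------
  1   | red | dog | tea | teacher
  2   | white | cat | juice | engineer
  3   | blue | fish | milk | doctor
  4   | green | bird | coffee | lawyer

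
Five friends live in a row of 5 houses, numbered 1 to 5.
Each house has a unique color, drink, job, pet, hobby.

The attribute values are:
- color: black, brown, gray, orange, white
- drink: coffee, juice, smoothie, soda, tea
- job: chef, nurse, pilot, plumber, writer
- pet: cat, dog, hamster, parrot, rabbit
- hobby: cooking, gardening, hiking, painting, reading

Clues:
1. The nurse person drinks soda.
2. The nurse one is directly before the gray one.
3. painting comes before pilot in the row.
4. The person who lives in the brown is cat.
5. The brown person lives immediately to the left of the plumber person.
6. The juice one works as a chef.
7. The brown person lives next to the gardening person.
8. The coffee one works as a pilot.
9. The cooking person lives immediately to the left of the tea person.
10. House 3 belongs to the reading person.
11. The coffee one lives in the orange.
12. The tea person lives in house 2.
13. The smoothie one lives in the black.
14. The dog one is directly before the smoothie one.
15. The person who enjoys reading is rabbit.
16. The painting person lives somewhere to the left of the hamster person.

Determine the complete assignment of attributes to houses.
Solution:

House | Color | Drink | Job | Pet | Hobby
-----------------------------------------
  1   | brown | soda | nurse | cat | cooking
  2   | gray | tea | plumber | dog | gardening
  3   | black | smoothie | writer | rabbit | reading
  4   | white | juice | chef | parrot | painting
  5   | orange | coffee | pilot | hamster | hiking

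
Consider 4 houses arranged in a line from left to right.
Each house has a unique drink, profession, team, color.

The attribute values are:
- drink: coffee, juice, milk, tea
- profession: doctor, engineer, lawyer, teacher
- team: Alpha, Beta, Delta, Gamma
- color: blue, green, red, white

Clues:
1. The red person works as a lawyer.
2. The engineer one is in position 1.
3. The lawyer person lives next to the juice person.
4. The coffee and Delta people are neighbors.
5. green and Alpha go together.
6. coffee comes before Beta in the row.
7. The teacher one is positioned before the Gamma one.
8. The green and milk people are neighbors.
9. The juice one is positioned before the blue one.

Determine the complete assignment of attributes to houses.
Solution:

House | Drink | Profession | Team | Color
-----------------------------------------
  1   | coffee | engineer | Alpha | green
  2   | milk | lawyer | Delta | red
  3   | juice | teacher | Beta | white
  4   | tea | doctor | Gamma | blue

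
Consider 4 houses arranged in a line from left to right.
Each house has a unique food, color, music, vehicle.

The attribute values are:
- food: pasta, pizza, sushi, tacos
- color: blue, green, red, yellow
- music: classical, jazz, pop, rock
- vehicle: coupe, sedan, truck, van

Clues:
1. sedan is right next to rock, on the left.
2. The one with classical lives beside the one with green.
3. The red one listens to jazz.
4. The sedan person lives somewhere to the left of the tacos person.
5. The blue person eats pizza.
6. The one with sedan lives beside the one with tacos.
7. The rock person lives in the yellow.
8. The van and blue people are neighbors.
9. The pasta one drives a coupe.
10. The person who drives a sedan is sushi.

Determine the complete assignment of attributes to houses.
Solution:

House | Food | Color | Music | Vehicle
--------------------------------------
  1   | sushi | red | jazz | sedan
  2   | tacos | yellow | rock | van
  3   | pizza | blue | classical | truck
  4   | pasta | green | pop | coupe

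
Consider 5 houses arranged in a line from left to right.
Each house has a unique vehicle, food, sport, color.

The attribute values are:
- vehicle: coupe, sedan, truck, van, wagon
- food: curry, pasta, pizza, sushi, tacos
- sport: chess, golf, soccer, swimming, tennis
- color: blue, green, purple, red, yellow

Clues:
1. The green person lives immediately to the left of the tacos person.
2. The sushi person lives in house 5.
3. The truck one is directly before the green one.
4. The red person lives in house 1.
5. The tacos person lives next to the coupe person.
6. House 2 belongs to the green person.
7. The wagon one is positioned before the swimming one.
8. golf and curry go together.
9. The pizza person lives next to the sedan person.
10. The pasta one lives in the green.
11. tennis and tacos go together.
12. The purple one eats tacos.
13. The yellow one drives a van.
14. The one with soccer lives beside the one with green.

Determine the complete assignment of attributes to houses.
Solution:

House | Vehicle | Food | Sport | Color
--------------------------------------
  1   | truck | pizza | soccer | red
  2   | sedan | pasta | chess | green
  3   | wagon | tacos | tennis | purple
  4   | coupe | curry | golf | blue
  5   | van | sushi | swimming | yellow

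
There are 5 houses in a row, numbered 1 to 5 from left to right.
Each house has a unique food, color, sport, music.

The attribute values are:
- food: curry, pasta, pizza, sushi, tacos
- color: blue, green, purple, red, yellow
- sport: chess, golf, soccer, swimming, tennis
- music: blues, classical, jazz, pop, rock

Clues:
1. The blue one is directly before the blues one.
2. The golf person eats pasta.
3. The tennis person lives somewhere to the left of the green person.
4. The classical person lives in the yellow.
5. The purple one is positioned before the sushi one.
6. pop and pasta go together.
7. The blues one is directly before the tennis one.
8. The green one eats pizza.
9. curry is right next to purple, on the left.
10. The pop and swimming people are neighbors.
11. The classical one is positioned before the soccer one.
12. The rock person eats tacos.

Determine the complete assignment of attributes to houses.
Solution:

House | Food | Color | Sport | Music
------------------------------------
  1   | pasta | blue | golf | pop
  2   | curry | red | swimming | blues
  3   | tacos | purple | tennis | rock
  4   | sushi | yellow | chess | classical
  5   | pizza | green | soccer | jazz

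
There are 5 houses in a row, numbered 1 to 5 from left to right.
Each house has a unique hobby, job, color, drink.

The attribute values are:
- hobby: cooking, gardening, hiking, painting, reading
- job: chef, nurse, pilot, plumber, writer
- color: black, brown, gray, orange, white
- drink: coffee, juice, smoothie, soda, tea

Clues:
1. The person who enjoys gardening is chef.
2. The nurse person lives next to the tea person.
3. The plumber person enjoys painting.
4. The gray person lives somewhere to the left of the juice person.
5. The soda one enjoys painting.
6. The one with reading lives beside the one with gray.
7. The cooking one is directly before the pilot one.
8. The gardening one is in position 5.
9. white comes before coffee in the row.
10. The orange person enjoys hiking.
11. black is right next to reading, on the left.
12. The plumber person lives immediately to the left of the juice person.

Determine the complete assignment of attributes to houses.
Solution:

House | Hobby | Job | Color | Drink
-----------------------------------
  1   | cooking | nurse | black | smoothie
  2   | reading | pilot | white | tea
  3   | painting | plumber | gray | soda
  4   | hiking | writer | orange | juice
  5   | gardening | chef | brown | coffee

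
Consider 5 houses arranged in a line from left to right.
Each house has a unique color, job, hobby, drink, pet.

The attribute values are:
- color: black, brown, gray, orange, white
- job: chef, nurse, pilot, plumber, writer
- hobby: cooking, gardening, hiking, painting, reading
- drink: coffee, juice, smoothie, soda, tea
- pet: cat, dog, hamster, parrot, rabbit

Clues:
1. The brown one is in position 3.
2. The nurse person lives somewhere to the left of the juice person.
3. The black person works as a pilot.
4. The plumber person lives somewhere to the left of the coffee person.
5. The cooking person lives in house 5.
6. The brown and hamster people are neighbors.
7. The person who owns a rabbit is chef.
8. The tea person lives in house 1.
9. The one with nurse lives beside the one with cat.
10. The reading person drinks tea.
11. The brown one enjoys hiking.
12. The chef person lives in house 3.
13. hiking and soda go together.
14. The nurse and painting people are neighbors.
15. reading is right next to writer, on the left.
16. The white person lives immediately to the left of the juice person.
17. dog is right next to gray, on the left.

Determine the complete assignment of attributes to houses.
Solution:

House | Color | Job | Hobby | Drink | Pet
-----------------------------------------
  1   | white | nurse | reading | tea | dog
  2   | gray | writer | painting | juice | cat
  3   | brown | chef | hiking | soda | rabbit
  4   | orange | plumber | gardening | smoothie | hamster
  5   | black | pilot | cooking | coffee | parrot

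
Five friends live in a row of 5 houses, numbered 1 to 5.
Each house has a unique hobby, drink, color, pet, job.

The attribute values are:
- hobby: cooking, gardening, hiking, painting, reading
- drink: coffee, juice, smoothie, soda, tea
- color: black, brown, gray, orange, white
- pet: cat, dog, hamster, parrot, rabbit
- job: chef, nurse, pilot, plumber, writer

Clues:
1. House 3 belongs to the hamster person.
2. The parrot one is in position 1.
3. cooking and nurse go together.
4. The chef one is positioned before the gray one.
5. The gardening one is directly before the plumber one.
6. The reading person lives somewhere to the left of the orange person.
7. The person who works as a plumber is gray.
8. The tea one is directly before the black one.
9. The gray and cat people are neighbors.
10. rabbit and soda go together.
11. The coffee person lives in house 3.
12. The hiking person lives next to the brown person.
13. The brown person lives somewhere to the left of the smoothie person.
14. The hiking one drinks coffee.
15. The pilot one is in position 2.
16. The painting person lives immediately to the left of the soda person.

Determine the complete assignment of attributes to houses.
Solution:

House | Hobby | Drink | Color | Pet | Job
-----------------------------------------
  1   | painting | tea | white | parrot | chef
  2   | gardening | soda | black | rabbit | pilot
  3   | hiking | coffee | gray | hamster | plumber
  4   | reading | juice | brown | cat | writer
  5   | cooking | smoothie | orange | dog | nurse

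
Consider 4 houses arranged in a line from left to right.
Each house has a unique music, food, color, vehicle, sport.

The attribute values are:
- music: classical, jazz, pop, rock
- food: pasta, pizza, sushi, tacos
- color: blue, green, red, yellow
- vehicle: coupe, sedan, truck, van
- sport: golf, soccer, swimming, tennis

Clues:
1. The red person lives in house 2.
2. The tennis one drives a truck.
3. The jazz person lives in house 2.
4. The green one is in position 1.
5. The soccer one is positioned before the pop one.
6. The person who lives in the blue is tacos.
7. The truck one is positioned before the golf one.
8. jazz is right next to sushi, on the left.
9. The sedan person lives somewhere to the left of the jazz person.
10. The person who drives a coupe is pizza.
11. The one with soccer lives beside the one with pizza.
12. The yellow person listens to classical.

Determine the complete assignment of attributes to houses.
Solution:

House | Music | Food | Color | Vehicle | Sport
----------------------------------------------
  1   | rock | pasta | green | sedan | soccer
  2   | jazz | pizza | red | coupe | swimming
  3   | classical | sushi | yellow | truck | tennis
  4   | pop | tacos | blue | van | golf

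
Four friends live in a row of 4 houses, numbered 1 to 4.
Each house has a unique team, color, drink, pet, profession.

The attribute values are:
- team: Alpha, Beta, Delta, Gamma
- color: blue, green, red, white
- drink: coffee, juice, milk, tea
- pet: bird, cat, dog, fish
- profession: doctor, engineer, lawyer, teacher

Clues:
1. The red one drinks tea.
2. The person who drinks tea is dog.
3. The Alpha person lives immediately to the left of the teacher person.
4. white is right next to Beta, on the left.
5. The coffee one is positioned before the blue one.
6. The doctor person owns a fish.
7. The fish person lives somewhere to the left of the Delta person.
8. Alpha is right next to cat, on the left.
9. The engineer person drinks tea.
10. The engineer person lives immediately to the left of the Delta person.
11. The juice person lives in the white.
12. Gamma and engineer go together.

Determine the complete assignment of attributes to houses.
Solution:

House | Team | Color | Drink | Pet | Profession
-----------------------------------------------
  1   | Alpha | white | juice | fish | doctor
  2   | Beta | green | coffee | cat | teacher
  3   | Gamma | red | tea | dog | engineer
  4   | Delta | blue | milk | bird | lawyer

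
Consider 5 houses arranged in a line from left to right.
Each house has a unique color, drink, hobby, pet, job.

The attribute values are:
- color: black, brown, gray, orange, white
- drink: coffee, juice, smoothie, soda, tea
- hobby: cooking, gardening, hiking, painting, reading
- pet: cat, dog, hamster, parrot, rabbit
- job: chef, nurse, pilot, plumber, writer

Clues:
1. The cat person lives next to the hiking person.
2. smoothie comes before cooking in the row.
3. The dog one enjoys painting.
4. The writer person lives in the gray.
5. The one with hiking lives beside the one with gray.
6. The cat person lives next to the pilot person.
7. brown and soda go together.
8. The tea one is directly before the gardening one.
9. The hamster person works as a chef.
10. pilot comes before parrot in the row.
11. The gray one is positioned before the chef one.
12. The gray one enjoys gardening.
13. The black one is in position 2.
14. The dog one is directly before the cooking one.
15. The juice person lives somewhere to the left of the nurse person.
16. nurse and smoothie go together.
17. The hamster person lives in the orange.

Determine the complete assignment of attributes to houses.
Solution:

House | Color | Drink | Hobby | Pet | Job
-----------------------------------------
  1   | brown | soda | reading | cat | plumber
  2   | black | tea | hiking | rabbit | pilot
  3   | gray | juice | gardening | parrot | writer
  4   | white | smoothie | painting | dog | nurse
  5   | orange | coffee | cooking | hamster | chef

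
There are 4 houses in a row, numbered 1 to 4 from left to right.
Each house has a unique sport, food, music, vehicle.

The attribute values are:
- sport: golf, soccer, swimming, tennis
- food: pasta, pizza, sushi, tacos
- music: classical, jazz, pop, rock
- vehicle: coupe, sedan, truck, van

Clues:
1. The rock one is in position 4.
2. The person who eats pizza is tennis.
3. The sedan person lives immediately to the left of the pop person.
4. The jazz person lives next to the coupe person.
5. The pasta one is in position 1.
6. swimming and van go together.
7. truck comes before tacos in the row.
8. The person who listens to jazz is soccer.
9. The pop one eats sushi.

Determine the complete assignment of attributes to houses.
Solution:

House | Sport | Food | Music | Vehicle
--------------------------------------
  1   | soccer | pasta | jazz | sedan
  2   | golf | sushi | pop | coupe
  3   | tennis | pizza | classical | truck
  4   | swimming | tacos | rock | van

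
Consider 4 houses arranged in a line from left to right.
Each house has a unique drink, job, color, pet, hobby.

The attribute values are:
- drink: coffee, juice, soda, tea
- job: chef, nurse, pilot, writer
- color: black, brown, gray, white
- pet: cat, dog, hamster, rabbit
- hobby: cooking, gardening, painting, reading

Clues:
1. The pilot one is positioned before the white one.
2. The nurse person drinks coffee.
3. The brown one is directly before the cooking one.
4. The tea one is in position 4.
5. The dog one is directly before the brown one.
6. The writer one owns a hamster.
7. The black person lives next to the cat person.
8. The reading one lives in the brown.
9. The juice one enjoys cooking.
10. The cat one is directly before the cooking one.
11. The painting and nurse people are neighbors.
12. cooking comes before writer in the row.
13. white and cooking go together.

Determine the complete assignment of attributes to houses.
Solution:

House | Drink | Job | Color | Pet | Hobby
-----------------------------------------
  1   | soda | pilot | black | dog | painting
  2   | coffee | nurse | brown | cat | reading
  3   | juice | chef | white | rabbit | cooking
  4   | tea | writer | gray | hamster | gardening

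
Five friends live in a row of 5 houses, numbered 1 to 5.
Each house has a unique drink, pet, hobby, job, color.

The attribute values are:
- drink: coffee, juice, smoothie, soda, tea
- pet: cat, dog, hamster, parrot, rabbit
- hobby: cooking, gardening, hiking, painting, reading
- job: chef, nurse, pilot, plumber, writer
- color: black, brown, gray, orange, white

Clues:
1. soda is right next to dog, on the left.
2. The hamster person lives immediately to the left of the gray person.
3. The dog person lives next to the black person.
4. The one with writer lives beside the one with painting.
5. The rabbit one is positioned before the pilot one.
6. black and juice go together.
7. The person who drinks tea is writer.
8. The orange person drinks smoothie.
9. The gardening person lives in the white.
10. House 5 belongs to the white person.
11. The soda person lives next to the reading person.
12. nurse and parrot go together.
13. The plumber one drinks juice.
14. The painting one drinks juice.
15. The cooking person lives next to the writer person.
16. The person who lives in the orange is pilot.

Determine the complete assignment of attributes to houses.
Solution:

House | Drink | Pet | Hobby | Job | Color
-----------------------------------------
  1   | soda | hamster | cooking | chef | brown
  2   | tea | dog | reading | writer | gray
  3   | juice | rabbit | painting | plumber | black
  4   | smoothie | cat | hiking | pilot | orange
  5   | coffee | parrot | gardening | nurse | white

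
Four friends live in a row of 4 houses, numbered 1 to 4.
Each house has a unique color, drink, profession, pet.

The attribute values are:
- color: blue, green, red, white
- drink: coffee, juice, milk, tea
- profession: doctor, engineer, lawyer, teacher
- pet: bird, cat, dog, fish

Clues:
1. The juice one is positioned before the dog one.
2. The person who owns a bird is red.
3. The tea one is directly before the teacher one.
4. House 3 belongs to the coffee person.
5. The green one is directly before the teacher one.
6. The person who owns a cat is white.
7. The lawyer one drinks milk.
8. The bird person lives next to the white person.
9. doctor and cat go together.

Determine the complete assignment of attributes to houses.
Solution:

House | Color | Drink | Profession | Pet
----------------------------------------
  1   | green | tea | engineer | fish
  2   | red | juice | teacher | bird
  3   | white | coffee | doctor | cat
  4   | blue | milk | lawyer | dog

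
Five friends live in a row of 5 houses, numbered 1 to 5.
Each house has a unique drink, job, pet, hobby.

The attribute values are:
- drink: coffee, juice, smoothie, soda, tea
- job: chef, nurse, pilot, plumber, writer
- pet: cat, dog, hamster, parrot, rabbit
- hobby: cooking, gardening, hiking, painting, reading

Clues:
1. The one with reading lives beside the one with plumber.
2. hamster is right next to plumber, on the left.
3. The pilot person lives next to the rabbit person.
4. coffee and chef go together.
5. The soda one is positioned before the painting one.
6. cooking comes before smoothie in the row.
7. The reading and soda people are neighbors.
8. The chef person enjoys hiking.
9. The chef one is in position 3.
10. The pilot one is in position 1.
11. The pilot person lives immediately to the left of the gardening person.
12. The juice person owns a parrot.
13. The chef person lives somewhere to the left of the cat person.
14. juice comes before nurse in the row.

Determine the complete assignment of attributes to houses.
Solution:

House | Drink | Job | Pet | Hobby
---------------------------------
  1   | tea | pilot | hamster | reading
  2   | soda | plumber | rabbit | gardening
  3   | coffee | chef | dog | hiking
  4   | juice | writer | parrot | cooking
  5   | smoothie | nurse | cat | painting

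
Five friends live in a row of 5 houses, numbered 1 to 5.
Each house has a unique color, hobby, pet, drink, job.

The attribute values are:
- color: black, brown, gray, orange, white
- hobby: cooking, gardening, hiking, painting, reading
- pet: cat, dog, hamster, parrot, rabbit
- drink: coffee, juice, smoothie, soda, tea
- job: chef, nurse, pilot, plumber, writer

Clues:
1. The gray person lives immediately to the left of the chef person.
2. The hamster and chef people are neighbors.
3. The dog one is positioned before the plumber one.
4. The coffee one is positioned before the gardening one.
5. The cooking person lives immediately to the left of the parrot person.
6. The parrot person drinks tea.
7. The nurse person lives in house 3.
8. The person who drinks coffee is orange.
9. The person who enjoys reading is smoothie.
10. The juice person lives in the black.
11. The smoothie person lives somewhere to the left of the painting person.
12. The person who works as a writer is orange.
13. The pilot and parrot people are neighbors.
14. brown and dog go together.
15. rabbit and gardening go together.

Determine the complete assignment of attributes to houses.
Solution:

House | Color | Hobby | Pet | Drink | Job
-----------------------------------------
  1   | gray | cooking | hamster | soda | pilot
  2   | white | hiking | parrot | tea | chef
  3   | brown | reading | dog | smoothie | nurse
  4   | orange | painting | cat | coffee | writer
  5   | black | gardening | rabbit | juice | plumber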